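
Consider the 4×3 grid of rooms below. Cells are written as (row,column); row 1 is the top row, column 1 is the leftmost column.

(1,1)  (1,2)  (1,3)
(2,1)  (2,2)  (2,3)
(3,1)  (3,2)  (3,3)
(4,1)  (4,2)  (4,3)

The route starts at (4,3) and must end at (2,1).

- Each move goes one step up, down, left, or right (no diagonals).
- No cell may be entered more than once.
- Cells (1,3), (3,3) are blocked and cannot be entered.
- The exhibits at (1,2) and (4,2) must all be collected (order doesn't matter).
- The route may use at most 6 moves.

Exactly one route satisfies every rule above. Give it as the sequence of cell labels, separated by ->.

(4,3) -> (4,2) -> (3,2) -> (2,2) -> (1,2) -> (1,1) -> (2,1)

The budget equals the shortest possible length, so every move has to be on a shortest route through the required cells.
Route from (4,3): left to (4,2), 3× up (reaching (1,2)), left to (1,1), down to (2,1) — 6 moves in all.
Check: all required cells visited; 6 ≤ 6 moves.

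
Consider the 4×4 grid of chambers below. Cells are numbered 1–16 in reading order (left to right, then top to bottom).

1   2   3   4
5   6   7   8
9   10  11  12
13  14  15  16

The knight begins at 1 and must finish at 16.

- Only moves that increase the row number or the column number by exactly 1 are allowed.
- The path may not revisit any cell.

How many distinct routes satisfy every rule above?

A right/down-only route from 1 to 16 makes exactly 3 down-moves and 3 right-moves in some order.
With no other constraints that would be C(6,3) = 20 routes.
That gives 20 routes.

20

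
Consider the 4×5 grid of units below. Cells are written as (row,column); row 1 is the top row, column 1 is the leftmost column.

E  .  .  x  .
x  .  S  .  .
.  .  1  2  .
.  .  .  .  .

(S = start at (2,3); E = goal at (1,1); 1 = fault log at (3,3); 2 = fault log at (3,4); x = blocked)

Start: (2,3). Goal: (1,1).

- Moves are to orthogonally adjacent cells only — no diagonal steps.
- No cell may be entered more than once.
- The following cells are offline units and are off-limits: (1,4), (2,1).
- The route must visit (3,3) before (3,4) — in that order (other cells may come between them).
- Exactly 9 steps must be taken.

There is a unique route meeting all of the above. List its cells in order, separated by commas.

(2,3), (3,3), (3,4), (4,4), (4,3), (4,2), (3,2), (2,2), (1,2), (1,1)

The waypoints must appear in the order (3,3), (3,4), with no cell reused.
Route from (2,3): down to (3,3), right to (3,4), down to (4,4), 2× left (reaching (4,2)), 3× up (reaching (1,2)), left to (1,1) — 9 moves in all.
Check: order respected (1 at step 1, 2 at step 2); 9 moves as required.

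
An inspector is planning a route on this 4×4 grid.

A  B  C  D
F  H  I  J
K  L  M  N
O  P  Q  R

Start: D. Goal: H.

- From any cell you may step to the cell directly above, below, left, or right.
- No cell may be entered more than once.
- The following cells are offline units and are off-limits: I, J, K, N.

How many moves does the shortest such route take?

3

The Manhattan distance from D to H is |1−2| + |4−2| = 3, so at least 3 moves are needed.
A route of 3 moves achieves this: D → C → B → H.
Since 3 matches the lower bound, it is optimal.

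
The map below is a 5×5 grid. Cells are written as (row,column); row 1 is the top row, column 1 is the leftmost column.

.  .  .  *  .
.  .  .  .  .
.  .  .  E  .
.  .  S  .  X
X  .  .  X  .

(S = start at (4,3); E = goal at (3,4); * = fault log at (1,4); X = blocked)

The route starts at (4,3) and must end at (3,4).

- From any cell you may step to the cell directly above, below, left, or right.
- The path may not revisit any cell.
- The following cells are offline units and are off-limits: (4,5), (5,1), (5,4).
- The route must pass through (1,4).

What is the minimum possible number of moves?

6

Any route passes through (1,4) somewhere between (4,3) and (3,4). Summing Manhattan distances along the two legs ((4,3) → (1,4) → (3,4)) gives a lower bound of 4 + 2 = 6 moves.
A route of 6 moves achieves this: (4,3) → (3,3) → (2,3) → (1,3) → (1,4) → (2,4) → (3,4).
Since 6 matches the lower bound, it is optimal.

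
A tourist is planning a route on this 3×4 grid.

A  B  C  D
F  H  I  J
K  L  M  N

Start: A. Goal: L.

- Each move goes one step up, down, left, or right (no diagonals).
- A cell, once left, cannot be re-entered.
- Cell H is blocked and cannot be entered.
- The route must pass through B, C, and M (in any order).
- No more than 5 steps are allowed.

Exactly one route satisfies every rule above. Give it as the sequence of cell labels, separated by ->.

The 5-move cap with required stops at B, C, M leaves no slack for detours.
Route from A: 2× right (reaching C), 2× down (reaching M), left to L — 5 moves in all.
Check: all required cells visited; 5 ≤ 5 moves.

A -> B -> C -> I -> M -> L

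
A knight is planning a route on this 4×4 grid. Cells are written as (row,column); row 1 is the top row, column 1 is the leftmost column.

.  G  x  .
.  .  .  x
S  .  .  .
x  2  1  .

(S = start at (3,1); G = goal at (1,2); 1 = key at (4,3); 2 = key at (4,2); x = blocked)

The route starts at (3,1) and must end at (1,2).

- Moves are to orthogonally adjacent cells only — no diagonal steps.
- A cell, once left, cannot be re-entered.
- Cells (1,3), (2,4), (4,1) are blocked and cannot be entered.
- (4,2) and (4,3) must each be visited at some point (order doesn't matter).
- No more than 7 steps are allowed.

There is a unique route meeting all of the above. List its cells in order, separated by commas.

The budget equals the shortest possible length, so every move has to be on a shortest route through the required cells.
Route from (3,1): right 1 to (3,2), down 1 to (4,2), right 1 to (4,3), up 2 to (2,3), left 1 to (2,2), up 1 to (1,2) — 7 moves in all.
Check: all required cells visited; 7 ≤ 7 moves.

(3,1), (3,2), (4,2), (4,3), (3,3), (2,3), (2,2), (1,2)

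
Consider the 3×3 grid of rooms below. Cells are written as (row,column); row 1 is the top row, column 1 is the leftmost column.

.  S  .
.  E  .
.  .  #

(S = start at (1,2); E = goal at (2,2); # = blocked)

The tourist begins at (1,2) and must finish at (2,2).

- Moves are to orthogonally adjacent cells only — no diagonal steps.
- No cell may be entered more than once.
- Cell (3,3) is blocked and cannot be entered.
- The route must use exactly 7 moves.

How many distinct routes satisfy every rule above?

0

Need simple routes of exactly 7 moves from (1,2) to (2,2) (Manhattan distance 1, so 3 moves are spent on a detour and 3 undoing it).
No route satisfies every constraint, so the count is 0.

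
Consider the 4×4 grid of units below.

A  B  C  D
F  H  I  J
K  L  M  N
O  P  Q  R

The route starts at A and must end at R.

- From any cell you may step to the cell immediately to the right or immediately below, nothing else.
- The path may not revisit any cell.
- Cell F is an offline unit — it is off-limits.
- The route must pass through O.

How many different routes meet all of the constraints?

A right/down-only route from A to R makes exactly 3 down-moves and 3 right-moves in some order.
With no other constraints that would be C(6,3) = 20 routes.
Split at O and multiply the segment counts (each segment already excludes blocked cells): A→O: 0; O→R: 1; product = 0.
No route satisfies every constraint, so the count is 0.

0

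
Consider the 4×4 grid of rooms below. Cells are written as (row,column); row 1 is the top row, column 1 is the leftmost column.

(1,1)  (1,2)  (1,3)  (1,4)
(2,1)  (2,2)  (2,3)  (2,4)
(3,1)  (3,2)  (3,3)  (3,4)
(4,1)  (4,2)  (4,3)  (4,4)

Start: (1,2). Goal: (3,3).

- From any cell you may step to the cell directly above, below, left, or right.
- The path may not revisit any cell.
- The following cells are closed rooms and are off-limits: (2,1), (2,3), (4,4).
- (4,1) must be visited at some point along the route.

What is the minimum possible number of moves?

Any route passes through (4,1) somewhere between (1,2) and (3,3). Summing Manhattan distances along the two legs ((1,2) → (4,1) → (3,3)) gives a lower bound of 4 + 3 = 7 moves.
A route of 7 moves achieves this: (1,2) → (2,2) → (3,2) → (3,1) → (4,1) → (4,2) → (4,3) → (3,3).
Since 7 matches the lower bound, it is optimal.

7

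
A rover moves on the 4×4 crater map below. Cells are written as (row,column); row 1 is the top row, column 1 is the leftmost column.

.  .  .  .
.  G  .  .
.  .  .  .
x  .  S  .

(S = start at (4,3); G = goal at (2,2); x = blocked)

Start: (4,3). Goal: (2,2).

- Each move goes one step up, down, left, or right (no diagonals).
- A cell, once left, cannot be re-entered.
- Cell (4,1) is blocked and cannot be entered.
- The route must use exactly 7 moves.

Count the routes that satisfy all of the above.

15

Need simple routes of exactly 7 moves from (4,3) to (2,2) (Manhattan distance 3, so 2 moves are spent on a detour and 2 undoing it).
Branch systematically from the start, pruning whenever the remaining move budget drops below the Manhattan distance to (2,2) or differs from it in parity. Grouping the completions by first move — via (3,3): 6; via (4,2): 3; via (4,4): 6 — and summing: 6 + 3 + 6 = 15.
That gives 15 routes.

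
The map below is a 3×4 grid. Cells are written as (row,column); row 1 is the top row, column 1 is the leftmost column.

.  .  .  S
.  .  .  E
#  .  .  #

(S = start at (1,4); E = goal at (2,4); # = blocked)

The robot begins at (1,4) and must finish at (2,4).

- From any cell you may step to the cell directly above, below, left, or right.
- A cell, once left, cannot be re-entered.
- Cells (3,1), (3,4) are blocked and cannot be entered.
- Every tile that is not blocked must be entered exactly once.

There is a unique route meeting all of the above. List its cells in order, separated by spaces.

(1,4) (1,3) (1,2) (1,1) (2,1) (2,2) (3,2) (3,3) (2,3) (2,4)

Need to visit all 10 open cells exactly once, starting at (1,4) and ending at (2,4).
Cell (3,2) has only two open neighbours ((2,2) and (3,3)), so the path must pass straight through it: one of those is the cell it's entered from and the other is where it exits.
Route from (1,4): left 3 to (1,1), down 1 to (2,1), right 1 to (2,2), down 1 to (3,2), right 1 to (3,3), up 1 to (2,3), right 1 to (2,4) — 9 moves in all.
Check: all 10 open cells covered.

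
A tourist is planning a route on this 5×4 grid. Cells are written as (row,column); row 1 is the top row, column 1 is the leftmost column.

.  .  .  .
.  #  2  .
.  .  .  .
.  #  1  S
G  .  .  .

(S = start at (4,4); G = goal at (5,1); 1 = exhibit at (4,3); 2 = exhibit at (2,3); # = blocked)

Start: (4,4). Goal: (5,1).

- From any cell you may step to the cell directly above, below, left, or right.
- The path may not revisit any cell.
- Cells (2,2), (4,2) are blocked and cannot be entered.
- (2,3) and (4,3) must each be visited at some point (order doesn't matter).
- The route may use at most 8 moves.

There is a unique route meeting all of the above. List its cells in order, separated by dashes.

The budget equals the shortest possible length, so every move has to be on a shortest route through the required cells.
Route from (4,4): 2× up (reaching (2,4)), left to (2,3), 3× down (reaching (5,3)), 2× left (reaching (5,1)) — 8 moves in all.
Check: all required cells visited; 8 ≤ 8 moves.

(4,4) - (3,4) - (2,4) - (2,3) - (3,3) - (4,3) - (5,3) - (5,2) - (5,1)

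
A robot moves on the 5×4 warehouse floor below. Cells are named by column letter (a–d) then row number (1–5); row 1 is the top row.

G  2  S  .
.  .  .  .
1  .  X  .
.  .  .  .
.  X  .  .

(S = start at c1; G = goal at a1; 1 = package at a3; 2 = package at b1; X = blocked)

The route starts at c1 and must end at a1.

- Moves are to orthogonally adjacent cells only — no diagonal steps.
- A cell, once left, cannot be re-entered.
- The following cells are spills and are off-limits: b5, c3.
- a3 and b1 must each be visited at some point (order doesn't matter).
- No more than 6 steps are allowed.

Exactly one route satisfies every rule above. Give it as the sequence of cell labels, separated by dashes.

Any route must reach a3 and b1 and still end at a1 within 6 moves, so the order of the required stops is forced.
Route from c1: left 1 to b1, down 2 to b3, left 1 to a3, up 2 to a1 — 6 moves in all.
Check: all required cells visited; 6 ≤ 6 moves.

c1 - b1 - b2 - b3 - a3 - a2 - a1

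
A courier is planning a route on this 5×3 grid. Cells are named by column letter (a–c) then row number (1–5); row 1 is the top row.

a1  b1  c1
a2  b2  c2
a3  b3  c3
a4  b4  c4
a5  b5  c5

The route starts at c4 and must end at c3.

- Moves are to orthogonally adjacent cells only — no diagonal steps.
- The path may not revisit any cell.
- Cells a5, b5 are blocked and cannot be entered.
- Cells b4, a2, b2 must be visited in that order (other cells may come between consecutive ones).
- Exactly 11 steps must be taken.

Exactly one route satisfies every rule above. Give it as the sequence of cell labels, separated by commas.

c4, b4, a4, a3, a2, a1, b1, c1, c2, b2, b3, c3

The waypoints must appear in the order b4, a2, b2, with no cell reused.
Route from c4: 2× left (reaching a4), 3× up (reaching a1), 2× right (reaching c1), down to c2, left to b2, down to b3, right to c3 — 11 moves in all.
Check: order respected (b4 at step 1, a2 at step 4, b2 at step 9); 11 moves as required.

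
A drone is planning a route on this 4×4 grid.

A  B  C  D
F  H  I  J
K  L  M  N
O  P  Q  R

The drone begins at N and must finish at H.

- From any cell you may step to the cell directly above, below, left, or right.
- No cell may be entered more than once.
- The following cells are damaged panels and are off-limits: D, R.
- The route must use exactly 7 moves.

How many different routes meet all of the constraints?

Need simple routes of exactly 7 moves from N to H (Manhattan distance 3, so 2 moves are spent on a detour and 2 undoing it).
Branch systematically from the start, pruning whenever the remaining move budget drops below the Manhattan distance to H or differs from it in parity. Grouping the completions by first move — via J: 3; via M: 6 — and summing: 3 + 6 = 9.
That gives 9 routes.

9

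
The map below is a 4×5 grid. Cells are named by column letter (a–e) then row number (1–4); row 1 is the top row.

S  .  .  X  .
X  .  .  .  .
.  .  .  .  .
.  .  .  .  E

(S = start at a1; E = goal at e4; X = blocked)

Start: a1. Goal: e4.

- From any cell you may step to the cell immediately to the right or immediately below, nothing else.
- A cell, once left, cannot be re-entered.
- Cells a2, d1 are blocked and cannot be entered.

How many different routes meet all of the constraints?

16

A right/down-only route from a1 to e4 makes exactly 3 down-moves and 4 right-moves in some order.
With no other constraints that would be C(7,3) = 35 routes.
Subtract routes through each blocked cell (inclusion–exclusion for overlaps): − through d1: 4 − through a2: 15 → 16.
That gives 16 routes.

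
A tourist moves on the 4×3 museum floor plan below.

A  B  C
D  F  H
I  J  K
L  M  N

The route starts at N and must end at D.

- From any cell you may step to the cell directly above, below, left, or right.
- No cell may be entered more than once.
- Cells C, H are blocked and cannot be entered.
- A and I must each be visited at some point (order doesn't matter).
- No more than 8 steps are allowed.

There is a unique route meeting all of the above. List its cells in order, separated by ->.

The budget equals the shortest possible length, so every move has to be on a shortest route through the required cells.
Route from N: left 2 to L, up 1 to I, right 1 to J, up 2 to B, left 1 to A, down 1 to D — 8 moves in all.
Check: all required cells visited; 8 ≤ 8 moves.

N -> M -> L -> I -> J -> F -> B -> A -> D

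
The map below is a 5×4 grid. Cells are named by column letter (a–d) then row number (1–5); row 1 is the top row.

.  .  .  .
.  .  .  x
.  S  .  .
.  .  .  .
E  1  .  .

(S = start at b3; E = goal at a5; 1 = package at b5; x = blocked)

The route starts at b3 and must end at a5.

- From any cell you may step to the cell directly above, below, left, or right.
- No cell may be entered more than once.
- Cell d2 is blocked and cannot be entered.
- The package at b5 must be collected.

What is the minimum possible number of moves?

3

Any route passes through b5 somewhere between b3 and a5. Summing Manhattan distances along the two legs (b3 → b5 → a5) gives a lower bound of 2 + 1 = 3 moves.
A route of 3 moves achieves this: b3 → b4 → b5 → a5.
Since 3 matches the lower bound, it is optimal.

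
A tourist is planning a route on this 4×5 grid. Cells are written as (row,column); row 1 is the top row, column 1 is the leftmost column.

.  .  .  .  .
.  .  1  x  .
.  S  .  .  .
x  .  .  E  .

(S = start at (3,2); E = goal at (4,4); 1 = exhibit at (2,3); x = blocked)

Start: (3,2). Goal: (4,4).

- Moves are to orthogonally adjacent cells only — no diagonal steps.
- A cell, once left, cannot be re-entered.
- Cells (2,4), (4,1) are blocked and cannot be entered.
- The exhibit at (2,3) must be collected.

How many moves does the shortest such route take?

5

Any route passes through (2,3) somewhere between (3,2) and (4,4). Summing Manhattan distances along the two legs ((3,2) → (2,3) → (4,4)) gives a lower bound of 2 + 3 = 5 moves.
A route of 5 moves achieves this: (3,2) → (2,2) → (2,3) → (3,3) → (4,3) → (4,4).
Since 5 matches the lower bound, it is optimal.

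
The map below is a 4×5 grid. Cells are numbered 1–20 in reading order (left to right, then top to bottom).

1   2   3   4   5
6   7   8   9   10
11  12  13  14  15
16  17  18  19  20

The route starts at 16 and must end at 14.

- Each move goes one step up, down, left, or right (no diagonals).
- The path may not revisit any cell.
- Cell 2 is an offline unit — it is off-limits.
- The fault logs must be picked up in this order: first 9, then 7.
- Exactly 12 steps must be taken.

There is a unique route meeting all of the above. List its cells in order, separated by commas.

The waypoints must appear in the order 9, 7, with no cell reused.
Route from 16: right 4 to 20, up 2 to 10, left 3 to 7, down 1 to 12, right 2 to 14 — 12 moves in all.
Check: order respected (9 at step 7, 7 at step 9); 12 moves as required.

16, 17, 18, 19, 20, 15, 10, 9, 8, 7, 12, 13, 14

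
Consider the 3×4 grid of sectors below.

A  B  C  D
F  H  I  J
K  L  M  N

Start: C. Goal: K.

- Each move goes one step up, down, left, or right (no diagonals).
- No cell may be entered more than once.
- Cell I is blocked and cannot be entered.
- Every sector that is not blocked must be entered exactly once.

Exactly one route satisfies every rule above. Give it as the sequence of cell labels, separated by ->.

Need to visit all 11 open cells exactly once, starting at C and ending at K.
Cell M has only two open neighbours (L and N), so the path must pass straight through it: one of those is the cell it's entered from and the other is where it exits.
Route from C: right 1 to D, down 2 to N, left 2 to L, up 2 to B, left 1 to A, down 2 to K — 10 moves in all.
Check: all 11 open cells covered.

C -> D -> J -> N -> M -> L -> H -> B -> A -> F -> K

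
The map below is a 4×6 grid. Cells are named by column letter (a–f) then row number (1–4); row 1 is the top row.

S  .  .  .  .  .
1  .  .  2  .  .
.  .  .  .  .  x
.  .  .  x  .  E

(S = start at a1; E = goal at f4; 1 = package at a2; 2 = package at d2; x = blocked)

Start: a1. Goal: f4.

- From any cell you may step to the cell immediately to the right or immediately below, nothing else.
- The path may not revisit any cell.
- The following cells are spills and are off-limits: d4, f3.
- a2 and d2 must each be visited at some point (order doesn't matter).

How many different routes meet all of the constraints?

A right/down-only route from a1 to f4 makes exactly 3 down-moves and 5 right-moves in some order.
With no other constraints that would be C(8,3) = 56 routes.
A monotone route can only reach the required cells in the order a2, d2, so split there and multiply the segment counts (each segment already excludes blocked cells): a1→a2: 1; a2→d2: 1; d2→f4: 2; product = 2.
That gives 2 routes.

2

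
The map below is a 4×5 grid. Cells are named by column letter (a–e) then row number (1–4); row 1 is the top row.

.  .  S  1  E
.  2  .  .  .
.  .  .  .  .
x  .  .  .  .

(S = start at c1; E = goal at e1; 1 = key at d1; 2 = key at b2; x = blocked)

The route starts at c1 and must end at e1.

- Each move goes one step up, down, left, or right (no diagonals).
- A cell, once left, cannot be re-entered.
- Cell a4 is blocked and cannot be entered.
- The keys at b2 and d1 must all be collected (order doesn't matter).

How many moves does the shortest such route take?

Any route passes through b2 and d1 in some order between c1 and e1. Summing Manhattan distances along each leg and taking the cheapest ordering (c1 → b2 → d1 → e1) gives a lower bound of 2 + 3 + 1 = 6 moves.
A route of 6 moves achieves this: c1 → b1 → b2 → c2 → d2 → d1 → e1.
Since 6 matches the lower bound, it is optimal.

6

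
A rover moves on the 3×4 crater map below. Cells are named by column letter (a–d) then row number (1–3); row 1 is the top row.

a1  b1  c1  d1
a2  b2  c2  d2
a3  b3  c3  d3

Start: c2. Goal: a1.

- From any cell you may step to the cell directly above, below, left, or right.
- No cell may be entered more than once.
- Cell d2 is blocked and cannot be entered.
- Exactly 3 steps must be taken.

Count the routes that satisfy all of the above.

3

Need simple routes of exactly 3 moves from c2 to a1 (Manhattan distance 3, so 0 moves are spent on a detour and 0 undoing it).
Enumerating: c2 c1 b1 a1 | c2 b2 b1 a1 | c2 b2 a2 a1.
That gives 3 routes.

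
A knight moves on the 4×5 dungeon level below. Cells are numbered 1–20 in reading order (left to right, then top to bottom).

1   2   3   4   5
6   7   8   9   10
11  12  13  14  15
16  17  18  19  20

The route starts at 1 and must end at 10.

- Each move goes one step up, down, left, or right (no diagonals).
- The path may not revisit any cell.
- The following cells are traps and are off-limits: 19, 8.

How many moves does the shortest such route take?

5

The Manhattan distance from 1 to 10 is |1−2| + |1−5| = 5, so at least 5 moves are needed.
A route of 5 moves achieves this: 1 → 2 → 3 → 4 → 9 → 10.
Since 5 matches the lower bound, it is optimal.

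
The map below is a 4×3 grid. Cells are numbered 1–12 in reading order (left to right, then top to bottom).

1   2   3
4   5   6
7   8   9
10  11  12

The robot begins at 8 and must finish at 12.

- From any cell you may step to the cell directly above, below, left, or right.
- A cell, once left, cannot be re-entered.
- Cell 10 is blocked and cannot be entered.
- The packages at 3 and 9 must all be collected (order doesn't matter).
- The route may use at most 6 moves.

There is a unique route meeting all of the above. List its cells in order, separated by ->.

The budget equals the shortest possible length, so every move has to be on a shortest route through the required cells.
Route from 8: up 2 to 2, right 1 to 3, down 3 to 12 — 6 moves in all.
Check: all required cells visited; 6 ≤ 6 moves.

8 -> 5 -> 2 -> 3 -> 6 -> 9 -> 12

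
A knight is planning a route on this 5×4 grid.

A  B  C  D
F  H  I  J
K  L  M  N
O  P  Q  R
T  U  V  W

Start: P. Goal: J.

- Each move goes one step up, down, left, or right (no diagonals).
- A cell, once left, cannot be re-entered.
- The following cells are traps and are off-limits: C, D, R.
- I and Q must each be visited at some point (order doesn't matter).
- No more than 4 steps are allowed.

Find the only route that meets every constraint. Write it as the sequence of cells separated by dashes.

Any route must reach I and Q and still end at J within 4 moves, so the order of the required stops is forced.
Route from P: right to Q, 2× up (reaching I), right to J — 4 moves in all.
Check: all required cells visited; 4 ≤ 4 moves.

P - Q - M - I - J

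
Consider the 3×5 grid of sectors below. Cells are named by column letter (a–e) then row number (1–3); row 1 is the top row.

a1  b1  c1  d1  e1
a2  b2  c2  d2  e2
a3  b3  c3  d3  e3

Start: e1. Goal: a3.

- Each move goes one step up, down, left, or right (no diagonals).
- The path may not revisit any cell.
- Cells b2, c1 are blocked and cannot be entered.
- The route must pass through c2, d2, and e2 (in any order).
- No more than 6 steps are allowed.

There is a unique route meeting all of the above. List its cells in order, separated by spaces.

The 6-move cap with required stops at c2, d2, e2 leaves no slack for detours.
Route from e1: down to e2, 2× left (reaching c2), down to c3, 2× left (reaching a3) — 6 moves in all.
Check: all required cells visited; 6 ≤ 6 moves.

e1 e2 d2 c2 c3 b3 a3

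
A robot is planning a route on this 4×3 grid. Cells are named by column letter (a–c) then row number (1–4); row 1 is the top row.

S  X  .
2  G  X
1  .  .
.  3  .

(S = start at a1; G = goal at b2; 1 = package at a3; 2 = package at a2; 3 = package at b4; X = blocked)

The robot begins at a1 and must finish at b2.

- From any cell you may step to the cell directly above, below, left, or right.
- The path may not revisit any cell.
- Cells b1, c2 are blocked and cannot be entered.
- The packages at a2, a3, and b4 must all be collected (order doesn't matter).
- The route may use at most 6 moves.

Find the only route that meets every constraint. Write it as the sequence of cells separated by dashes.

Any route must reach a2, a3, and b4 and still end at b2 within 6 moves, so the order of the required stops is forced.
Route from a1: 3× down (reaching a4), right to b4, 2× up (reaching b2) — 6 moves in all.
Check: all required cells visited; 6 ≤ 6 moves.

a1 - a2 - a3 - a4 - b4 - b3 - b2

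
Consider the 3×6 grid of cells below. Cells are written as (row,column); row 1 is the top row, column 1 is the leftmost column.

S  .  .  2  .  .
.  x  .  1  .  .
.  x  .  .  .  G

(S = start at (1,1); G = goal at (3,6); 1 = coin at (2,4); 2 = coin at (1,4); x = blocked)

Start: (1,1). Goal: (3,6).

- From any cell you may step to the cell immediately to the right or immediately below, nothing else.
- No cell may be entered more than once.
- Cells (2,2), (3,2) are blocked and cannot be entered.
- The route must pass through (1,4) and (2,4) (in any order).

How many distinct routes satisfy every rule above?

3

A right/down-only route from (1,1) to (3,6) makes exactly 2 down-moves and 5 right-moves in some order.
With no other constraints that would be C(7,2) = 21 routes.
A monotone route can only reach the required cells in the order (1,4), (2,4), so split there and multiply the segment counts (each segment already excludes blocked cells): (1,1)→(1,4): 1; (1,4)→(2,4): 1; (2,4)→(3,6): 3; product = 3.
That gives 3 routes.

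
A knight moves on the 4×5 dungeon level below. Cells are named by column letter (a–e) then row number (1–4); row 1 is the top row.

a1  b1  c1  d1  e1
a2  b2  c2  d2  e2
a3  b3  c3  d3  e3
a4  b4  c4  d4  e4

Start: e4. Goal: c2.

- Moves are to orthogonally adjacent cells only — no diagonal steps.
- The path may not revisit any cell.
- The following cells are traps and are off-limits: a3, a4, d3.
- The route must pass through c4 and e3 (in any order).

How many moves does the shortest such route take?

Any route passes through c4 and e3 in some order between e4 and c2. Summing Manhattan distances along each leg and taking the cheapest ordering (e4 → e3 → c4 → c2) gives a lower bound of 1 + 3 + 2 = 6 moves.
The shortest route satisfying every rule uses 12 moves: e4 → e3 → e2 → e1 → d1 → c1 → b1 → b2 → b3 → b4 → c4 → c3 → c2.
The bound of 6 isn't tight here; checking systematically, no route of length 6 through 11 satisfies every constraint (on a 4-connected grid the length of any start-to-goal walk has the same parity as the Manhattan bound, so only lengths 6, 8, 10, … need checking), so 12 is the minimum.

12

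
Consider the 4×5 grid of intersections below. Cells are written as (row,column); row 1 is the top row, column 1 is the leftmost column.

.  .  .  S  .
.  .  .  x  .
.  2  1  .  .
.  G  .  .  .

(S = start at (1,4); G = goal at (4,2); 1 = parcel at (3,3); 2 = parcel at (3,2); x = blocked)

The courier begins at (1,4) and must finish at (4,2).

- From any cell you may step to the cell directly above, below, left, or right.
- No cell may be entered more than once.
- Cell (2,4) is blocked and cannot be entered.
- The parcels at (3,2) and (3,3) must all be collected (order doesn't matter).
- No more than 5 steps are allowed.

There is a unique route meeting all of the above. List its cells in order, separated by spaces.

The budget equals the shortest possible length, so every move has to be on a shortest route through the required cells.
Route from (1,4): left to (1,3), 2× down (reaching (3,3)), left to (3,2), down to (4,2) — 5 moves in all.
Check: all required cells visited; 5 ≤ 5 moves.

(1,4) (1,3) (2,3) (3,3) (3,2) (4,2)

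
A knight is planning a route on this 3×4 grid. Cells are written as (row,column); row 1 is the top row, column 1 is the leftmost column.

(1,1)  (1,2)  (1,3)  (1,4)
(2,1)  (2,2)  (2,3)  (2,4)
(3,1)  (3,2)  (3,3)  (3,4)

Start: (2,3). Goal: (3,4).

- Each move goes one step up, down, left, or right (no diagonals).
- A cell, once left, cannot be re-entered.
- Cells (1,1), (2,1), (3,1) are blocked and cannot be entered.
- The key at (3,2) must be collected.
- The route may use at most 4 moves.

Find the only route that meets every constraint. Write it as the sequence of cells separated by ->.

The budget equals the shortest possible length, so every move has to be on a shortest route through the required cells.
Route from (2,3): left 1 to (2,2), down 1 to (3,2), right 2 to (3,4) — 4 moves in all.
Check: all required cells visited; 4 ≤ 4 moves.

(2,3) -> (2,2) -> (3,2) -> (3,3) -> (3,4)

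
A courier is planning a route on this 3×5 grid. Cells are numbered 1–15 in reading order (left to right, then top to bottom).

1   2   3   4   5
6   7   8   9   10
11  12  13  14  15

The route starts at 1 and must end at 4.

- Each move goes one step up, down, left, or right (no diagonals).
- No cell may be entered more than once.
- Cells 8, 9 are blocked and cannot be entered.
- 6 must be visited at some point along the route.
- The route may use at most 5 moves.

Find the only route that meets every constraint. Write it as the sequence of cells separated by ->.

1 -> 6 -> 7 -> 2 -> 3 -> 4

The 5-move cap with required stops at 6 leaves no slack for detours.
Route from 1: down to 6, right to 7, up to 2, 2× right (reaching 4) — 5 moves in all.
Check: all required cells visited; 5 ≤ 5 moves.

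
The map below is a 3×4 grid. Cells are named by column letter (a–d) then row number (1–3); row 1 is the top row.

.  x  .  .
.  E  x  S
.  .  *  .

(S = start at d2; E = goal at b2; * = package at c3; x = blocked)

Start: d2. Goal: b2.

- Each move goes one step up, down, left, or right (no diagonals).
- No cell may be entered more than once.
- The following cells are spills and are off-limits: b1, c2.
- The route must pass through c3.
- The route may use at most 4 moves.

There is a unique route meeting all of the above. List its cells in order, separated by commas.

The 4-move cap with required stops at c3 leaves no slack for detours.
Route from d2: down to d3, 2× left (reaching b3), up to b2 — 4 moves in all.
Check: all required cells visited; 4 ≤ 4 moves.

d2, d3, c3, b3, b2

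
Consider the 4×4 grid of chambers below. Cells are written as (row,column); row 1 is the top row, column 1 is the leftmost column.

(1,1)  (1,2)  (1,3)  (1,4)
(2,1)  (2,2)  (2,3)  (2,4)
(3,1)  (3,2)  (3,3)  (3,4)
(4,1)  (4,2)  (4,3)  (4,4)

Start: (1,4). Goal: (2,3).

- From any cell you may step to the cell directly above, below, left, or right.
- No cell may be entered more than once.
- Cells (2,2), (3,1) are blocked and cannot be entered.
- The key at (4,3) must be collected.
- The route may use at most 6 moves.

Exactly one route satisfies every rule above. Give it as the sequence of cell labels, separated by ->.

Any route must reach (4,3) and still end at (2,3) within 6 moves, so the order of the required stops is forced.
Route from (1,4): 3× down (reaching (4,4)), left to (4,3), 2× up (reaching (2,3)) — 6 moves in all.
Check: all required cells visited; 6 ≤ 6 moves.

(1,4) -> (2,4) -> (3,4) -> (4,4) -> (4,3) -> (3,3) -> (2,3)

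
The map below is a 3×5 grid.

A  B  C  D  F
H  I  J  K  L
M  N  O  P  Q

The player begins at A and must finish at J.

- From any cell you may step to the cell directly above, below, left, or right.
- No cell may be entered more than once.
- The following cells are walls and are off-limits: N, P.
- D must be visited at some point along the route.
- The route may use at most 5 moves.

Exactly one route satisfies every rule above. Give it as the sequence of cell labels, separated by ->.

A -> B -> C -> D -> K -> J

The 5-move cap with required stops at D leaves no slack for detours.
Route from A: right 3 to D, down 1 to K, left 1 to J — 5 moves in all.
Check: all required cells visited; 5 ≤ 5 moves.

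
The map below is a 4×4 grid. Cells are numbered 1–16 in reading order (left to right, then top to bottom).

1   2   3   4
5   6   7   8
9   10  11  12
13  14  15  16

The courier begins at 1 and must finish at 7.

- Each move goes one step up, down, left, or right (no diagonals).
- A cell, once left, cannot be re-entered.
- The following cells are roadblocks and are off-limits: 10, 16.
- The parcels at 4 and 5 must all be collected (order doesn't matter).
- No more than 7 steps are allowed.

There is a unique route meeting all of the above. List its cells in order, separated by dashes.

1 - 5 - 6 - 2 - 3 - 4 - 8 - 7

Any route must reach 4 and 5 and still end at 7 within 7 moves, so the order of the required stops is forced.
Route from 1: down 1 to 5, right 1 to 6, up 1 to 2, right 2 to 4, down 1 to 8, left 1 to 7 — 7 moves in all.
Check: all required cells visited; 7 ≤ 7 moves.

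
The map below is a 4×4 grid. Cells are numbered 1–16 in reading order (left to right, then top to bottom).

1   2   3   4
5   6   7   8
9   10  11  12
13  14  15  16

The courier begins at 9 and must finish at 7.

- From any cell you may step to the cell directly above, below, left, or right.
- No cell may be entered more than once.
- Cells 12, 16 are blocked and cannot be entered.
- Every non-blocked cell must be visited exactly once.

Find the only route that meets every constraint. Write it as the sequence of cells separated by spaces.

9 13 14 15 11 10 6 5 1 2 3 4 8 7

Need to visit all 14 open cells exactly once, starting at 9 and ending at 7.
Cell 4 has only two open neighbours (8 and 3), so the path must pass straight through it: one of those is the cell it's entered from and the other is where it exits.
Route from 9: down 1 to 13, right 2 to 15, up 1 to 11, left 1 to 10, up 1 to 6, left 1 to 5, up 1 to 1, right 3 to 4, down 1 to 8, left 1 to 7 — 13 moves in all.
Check: all 14 open cells covered.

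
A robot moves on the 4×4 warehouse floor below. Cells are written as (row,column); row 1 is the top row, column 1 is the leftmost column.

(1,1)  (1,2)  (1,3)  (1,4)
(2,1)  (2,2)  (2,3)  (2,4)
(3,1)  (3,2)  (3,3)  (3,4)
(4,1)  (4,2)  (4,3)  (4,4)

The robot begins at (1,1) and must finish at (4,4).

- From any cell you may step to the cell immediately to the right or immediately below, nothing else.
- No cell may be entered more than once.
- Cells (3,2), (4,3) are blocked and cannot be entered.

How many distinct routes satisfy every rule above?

A right/down-only route from (1,1) to (4,4) makes exactly 3 down-moves and 3 right-moves in some order.
With no other constraints that would be C(6,3) = 20 routes.
Subtract routes through each blocked cell (inclusion–exclusion for overlaps): − through (3,2): 9 − through (4,3): 10 + through (3,2)&(4,3): 6 → 7.
That gives 7 routes.

7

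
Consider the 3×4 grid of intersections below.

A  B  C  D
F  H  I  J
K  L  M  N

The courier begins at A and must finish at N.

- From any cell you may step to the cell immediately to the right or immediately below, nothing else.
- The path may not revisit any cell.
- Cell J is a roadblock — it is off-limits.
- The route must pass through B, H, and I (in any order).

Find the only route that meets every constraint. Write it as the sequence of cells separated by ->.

Moves only go right or down, so the column and row indices never decrease.
Route from A: right 1 to B, down 1 to H, right 1 to I, down 1 to M, right 1 to N — 5 moves in all.
Check: all required cells visited.

A -> B -> H -> I -> M -> N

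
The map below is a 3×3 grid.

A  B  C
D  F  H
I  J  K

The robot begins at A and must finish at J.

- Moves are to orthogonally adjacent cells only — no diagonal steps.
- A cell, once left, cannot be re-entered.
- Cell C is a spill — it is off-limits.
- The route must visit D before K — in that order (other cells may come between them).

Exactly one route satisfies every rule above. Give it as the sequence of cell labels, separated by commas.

A, D, F, H, K, J

The waypoints must appear in the order D, K, with no cell reused.
Route from A: down 1 to D, right 2 to H, down 1 to K, left 1 to J — 5 moves in all.
Check: order respected (D at step 1, K at step 4).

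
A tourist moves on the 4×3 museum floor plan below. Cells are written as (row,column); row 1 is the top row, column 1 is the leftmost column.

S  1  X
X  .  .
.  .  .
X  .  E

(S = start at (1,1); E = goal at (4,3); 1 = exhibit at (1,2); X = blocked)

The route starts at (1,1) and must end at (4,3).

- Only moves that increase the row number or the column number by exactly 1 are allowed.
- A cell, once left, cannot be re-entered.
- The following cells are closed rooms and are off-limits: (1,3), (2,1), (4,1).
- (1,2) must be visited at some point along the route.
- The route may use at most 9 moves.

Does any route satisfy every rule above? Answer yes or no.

yes

One route that works: (1,1) → (1,2) → (2,2) → (3,2) → (4,2) → (4,3).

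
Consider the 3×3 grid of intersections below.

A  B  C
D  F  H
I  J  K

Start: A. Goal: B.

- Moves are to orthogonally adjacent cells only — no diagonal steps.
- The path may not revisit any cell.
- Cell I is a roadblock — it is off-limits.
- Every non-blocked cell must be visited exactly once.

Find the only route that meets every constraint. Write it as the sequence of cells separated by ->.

Need to visit all 8 open cells exactly once, starting at A and ending at B.
Cell D has only two open neighbours (A and F), so the path must pass straight through it: one of those is the cell it's entered from and the other is where it exits.
Route from A: down to D, right to F, down to J, right to K, 2× up (reaching C), left to B — 7 moves in all.
Check: all 8 open cells covered.

A -> D -> F -> J -> K -> H -> C -> B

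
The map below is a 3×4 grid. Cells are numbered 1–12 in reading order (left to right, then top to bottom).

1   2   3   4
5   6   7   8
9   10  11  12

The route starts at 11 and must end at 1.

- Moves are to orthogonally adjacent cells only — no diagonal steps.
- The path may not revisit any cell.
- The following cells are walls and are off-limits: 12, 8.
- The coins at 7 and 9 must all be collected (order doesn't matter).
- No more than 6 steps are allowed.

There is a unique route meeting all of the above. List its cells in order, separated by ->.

11 -> 7 -> 6 -> 10 -> 9 -> 5 -> 1

The 6-move cap with required stops at 7, 9 leaves no slack for detours.
Route from 11: up to 7, left to 6, down to 10, left to 9, 2× up (reaching 1) — 6 moves in all.
Check: all required cells visited; 6 ≤ 6 moves.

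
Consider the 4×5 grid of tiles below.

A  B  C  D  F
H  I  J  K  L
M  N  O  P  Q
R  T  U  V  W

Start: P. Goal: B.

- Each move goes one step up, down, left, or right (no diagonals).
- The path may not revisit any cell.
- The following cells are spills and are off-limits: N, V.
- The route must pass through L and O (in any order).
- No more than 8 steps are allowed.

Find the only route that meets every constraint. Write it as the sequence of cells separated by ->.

P -> O -> J -> K -> L -> F -> D -> C -> B

The 8-move cap with required stops at L, O leaves no slack for detours.
Route from P: left 1 to O, up 1 to J, right 2 to L, up 1 to F, left 3 to B — 8 moves in all.
Check: all required cells visited; 8 ≤ 8 moves.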